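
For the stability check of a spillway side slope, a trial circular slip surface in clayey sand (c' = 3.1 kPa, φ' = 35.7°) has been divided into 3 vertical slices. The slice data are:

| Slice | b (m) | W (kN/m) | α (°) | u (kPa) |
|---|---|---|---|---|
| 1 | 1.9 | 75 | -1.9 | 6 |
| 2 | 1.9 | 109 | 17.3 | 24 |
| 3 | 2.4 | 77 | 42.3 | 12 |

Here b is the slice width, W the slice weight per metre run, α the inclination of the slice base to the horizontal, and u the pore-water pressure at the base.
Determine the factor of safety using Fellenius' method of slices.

Ordinary method of slices: FS = Σ[c'·Δl_i + (W_i cosα_i − u_i·Δl_i)·tanφ'] / Σ W_i sinα_i, with Δl_i = b_i / cosα_i.
Slice 1: Δl = 1.9/cos(-1.9°) = 1.901 m; N'_1 = 75·cos(-1.9°) − 6·1.901 = 63.6; c'Δl = 5.89; W sinα = -2.5
Slice 2: Δl = 1.9/cos17.3° = 1.990 m; N'_2 = 109·cos17.3° − 24·1.990 = 56.3; c'Δl = 6.17; W sinα = 32.4
Slice 3: Δl = 2.4/cos42.3° = 3.245 m; N'_3 = 77·cos42.3° − 12·3.245 = 18.0; c'Δl = 10.06; W sinα = 51.8
Σc'Δl = 22.1 kN/m; ΣN' = 137.9 kN/m; ΣW sinα = 81.7 kN/m
Resisting = 22.1 + 137.9·tan35.7° = 22.1 + 99.1 = 121.2 kN/m
FS = 121.2 / 81.7 = 1.483

FS = 1.48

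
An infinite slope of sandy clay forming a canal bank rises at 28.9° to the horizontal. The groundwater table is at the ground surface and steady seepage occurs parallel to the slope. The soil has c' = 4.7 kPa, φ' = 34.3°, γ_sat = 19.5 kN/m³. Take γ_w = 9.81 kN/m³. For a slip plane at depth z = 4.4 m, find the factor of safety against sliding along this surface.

With seepage parallel to the slope and the water table at the surface, the effective normal stress on the slip plane uses the buoyant unit weight γ' = γ_sat − γ_w while the driving shear stress uses γ_sat:
FS = [c' + γ' z cos²β tanφ'] / [γ_sat z sinβ cosβ]
γ' = 19.5 − 9.81 = 9.69 kN/m³
Numerator = 4.7 + 9.69·4.4·cos²28.9°·tan34.3° = 4.7 + 9.69·4.4·0.7664·0.6822 = 26.991 kPa
Denominator = 19.5·4.4·sin28.9°·cos28.9° = 19.5·4.4·0.4833·0.8755 = 36.302 kPa
FS = 26.991 / 36.302 = 0.744

FS = 0.74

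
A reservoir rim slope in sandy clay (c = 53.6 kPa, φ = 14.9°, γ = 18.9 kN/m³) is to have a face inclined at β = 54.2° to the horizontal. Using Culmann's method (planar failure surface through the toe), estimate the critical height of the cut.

Culmann's analysis gives the critical failure plane at α_cr = (β + φ)/2 = (54.2 + 14.9)/2 = 34.6°, and the critical height
H_c = (4c/γ) · sinβ cosφ / [1 − cos(β − φ)]
    = (4·53.6/18.9) · sin54.2°·cos14.9° / [1 − cos(39.3°)]
    = 11.344 · 0.8111·0.9664 / [1 − 0.7738]
    = 11.344 · 0.7838 / 0.2262
    = 39.31 m

H_c = 39.31 m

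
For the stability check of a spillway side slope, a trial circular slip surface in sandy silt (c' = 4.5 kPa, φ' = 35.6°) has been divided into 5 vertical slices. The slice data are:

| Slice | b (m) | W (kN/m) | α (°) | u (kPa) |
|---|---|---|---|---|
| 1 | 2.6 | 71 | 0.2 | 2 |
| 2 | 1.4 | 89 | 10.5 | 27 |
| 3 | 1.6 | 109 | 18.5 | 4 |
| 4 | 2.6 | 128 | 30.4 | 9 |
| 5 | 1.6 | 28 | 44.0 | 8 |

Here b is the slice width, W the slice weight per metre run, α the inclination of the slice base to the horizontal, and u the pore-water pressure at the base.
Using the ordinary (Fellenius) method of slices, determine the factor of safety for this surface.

FS = 1.94

Ordinary method of slices: FS = Σ[c'·Δl_i + (W_i cosα_i − u_i·Δl_i)·tanφ'] / Σ W_i sinα_i, with Δl_i = b_i / cosα_i.
Slice 1: Δl = 2.6/cos0.2° = 2.600 m; N'_1 = 71·cos0.2° − 2·2.600 = 65.8; c'Δl = 11.70; W sinα = 0.2
Slice 2: Δl = 1.4/cos10.5° = 1.424 m; N'_2 = 89·cos10.5° − 27·1.424 = 49.1; c'Δl = 6.41; W sinα = 16.2
Slice 3: Δl = 1.6/cos18.5° = 1.687 m; N'_3 = 109·cos18.5° − 4·1.687 = 96.6; c'Δl = 7.59; W sinα = 34.6
Slice 4: Δl = 2.6/cos30.4° = 3.014 m; N'_4 = 128·cos30.4° − 9·3.014 = 83.3; c'Δl = 13.57; W sinα = 64.8
Slice 5: Δl = 1.6/cos44.0° = 2.224 m; N'_5 = 28·cos44.0° − 8·2.224 = 2.3; c'Δl = 10.01; W sinα = 19.5
Σc'Δl = 49.3 kN/m; ΣN' = 297.1 kN/m; ΣW sinα = 135.3 kN/m
Resisting = 49.3 + 297.1·tan35.6° = 49.3 + 212.7 = 262.0 kN/m
FS = 262.0 / 135.3 = 1.937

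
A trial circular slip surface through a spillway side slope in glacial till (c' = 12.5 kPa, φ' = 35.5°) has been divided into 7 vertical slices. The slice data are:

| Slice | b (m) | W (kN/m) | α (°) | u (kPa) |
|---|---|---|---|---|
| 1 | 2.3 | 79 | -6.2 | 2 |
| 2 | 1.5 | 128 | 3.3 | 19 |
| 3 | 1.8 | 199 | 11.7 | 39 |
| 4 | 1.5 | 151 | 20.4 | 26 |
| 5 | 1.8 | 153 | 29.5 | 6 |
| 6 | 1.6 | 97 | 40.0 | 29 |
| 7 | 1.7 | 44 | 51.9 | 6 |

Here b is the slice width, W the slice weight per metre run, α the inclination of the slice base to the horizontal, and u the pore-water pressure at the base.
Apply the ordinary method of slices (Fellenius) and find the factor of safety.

Ordinary method of slices: FS = Σ[c'·Δl_i + (W_i cosα_i − u_i·Δl_i)·tanφ'] / Σ W_i sinα_i, with Δl_i = b_i / cosα_i.
Slice 1: Δl = 2.3/cos(-6.2°) = 2.314 m; N'_1 = 79·cos(-6.2°) − 2·2.314 = 73.9; c'Δl = 28.92; W sinα = -8.5
Slice 2: Δl = 1.5/cos3.3° = 1.502 m; N'_2 = 128·cos3.3° − 19·1.502 = 99.2; c'Δl = 18.78; W sinα = 7.4
Slice 3: Δl = 1.8/cos11.7° = 1.838 m; N'_3 = 199·cos11.7° − 39·1.838 = 123.2; c'Δl = 22.98; W sinα = 40.4
Slice 4: Δl = 1.5/cos20.4° = 1.600 m; N'_4 = 151·cos20.4° − 26·1.600 = 99.9; c'Δl = 20.00; W sinα = 52.6
Slice 5: Δl = 1.8/cos29.5° = 2.068 m; N'_5 = 153·cos29.5° − 6·2.068 = 120.8; c'Δl = 25.85; W sinα = 75.3
Slice 6: Δl = 1.6/cos40.0° = 2.089 m; N'_6 = 97·cos40.0° − 29·2.089 = 13.7; c'Δl = 26.11; W sinα = 62.4
Slice 7: Δl = 1.7/cos51.9° = 2.755 m; N'_7 = 44·cos51.9° − 6·2.755 = 10.6; c'Δl = 34.44; W sinα = 34.6
Σc'Δl = 177.1 kN/m; ΣN' = 541.4 kN/m; ΣW sinα = 264.1 kN/m
Resisting = 177.1 + 541.4·tan35.5° = 177.1 + 386.1 = 563.2 kN/m
FS = 563.2 / 264.1 = 2.132

FS = 2.13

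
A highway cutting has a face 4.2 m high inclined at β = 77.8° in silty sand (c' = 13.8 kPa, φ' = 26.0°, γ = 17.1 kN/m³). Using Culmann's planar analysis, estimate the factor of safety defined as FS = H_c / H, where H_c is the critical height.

H_c = (4c'/γ) · sinβ cosφ' / [1 − cos(β − φ')]
    = (4·13.8/17.1) · sin77.8°·cos26.0° / [1 − cos51.8°]
    = 3.228 · 0.8785 / 0.3816 = 7.43 m
FS = H_c / H = 7.43 / 4.2 = 1.769

FS = 1.77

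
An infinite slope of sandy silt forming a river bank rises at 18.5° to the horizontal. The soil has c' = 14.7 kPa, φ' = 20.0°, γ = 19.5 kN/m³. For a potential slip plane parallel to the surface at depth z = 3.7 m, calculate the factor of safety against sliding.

FS = 1.76

For an infinite slope with a slip plane parallel to the surface (no pore pressure): FS = [c' + γz cos²β tanφ'] / [γz sinβ cosβ].
γz = 19.5·3.7 = 72.15 kN/m²
Numerator = 14.7 + 72.15·cos²18.5°·tan20.0° = 14.7 + 72.15·0.8993·0.3640 = 38.316 kPa
Denominator = 72.15·sin18.5°·cos18.5° = 72.15·0.3173·0.9483 = 21.710 kPa
FS = 38.316 / 21.710 = 1.765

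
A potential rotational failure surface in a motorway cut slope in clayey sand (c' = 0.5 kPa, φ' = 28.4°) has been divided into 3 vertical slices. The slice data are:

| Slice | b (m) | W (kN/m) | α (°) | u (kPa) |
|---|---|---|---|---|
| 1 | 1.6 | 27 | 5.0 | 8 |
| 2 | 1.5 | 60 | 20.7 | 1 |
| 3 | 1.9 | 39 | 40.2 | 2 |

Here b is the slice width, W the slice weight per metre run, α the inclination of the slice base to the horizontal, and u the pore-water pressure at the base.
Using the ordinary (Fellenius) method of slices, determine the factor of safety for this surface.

FS = 1.09

Ordinary method of slices: FS = Σ[c'·Δl_i + (W_i cosα_i − u_i·Δl_i)·tanφ'] / Σ W_i sinα_i, with Δl_i = b_i / cosα_i.
Slice 1: Δl = 1.6/cos5.0° = 1.606 m; N'_1 = 27·cos5.0° − 8·1.606 = 14.0; c'Δl = 0.80; W sinα = 2.4
Slice 2: Δl = 1.5/cos20.7° = 1.604 m; N'_2 = 60·cos20.7° − 1·1.604 = 54.5; c'Δl = 0.80; W sinα = 21.2
Slice 3: Δl = 1.9/cos40.2° = 2.488 m; N'_3 = 39·cos40.2° − 2·2.488 = 24.8; c'Δl = 1.24; W sinα = 25.2
Σc'Δl = 2.8 kN/m; ΣN' = 93.4 kN/m; ΣW sinα = 48.7 kN/m
Resisting = 2.8 + 93.4·tan28.4° = 2.8 + 50.5 = 53.3 kN/m
FS = 53.3 / 48.7 = 1.095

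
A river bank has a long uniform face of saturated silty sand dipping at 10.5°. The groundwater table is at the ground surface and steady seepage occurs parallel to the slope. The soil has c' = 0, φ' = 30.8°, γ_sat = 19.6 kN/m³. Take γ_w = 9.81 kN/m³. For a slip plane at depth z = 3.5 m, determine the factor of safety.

With seepage parallel to the slope and the water table at the surface, the effective normal stress on the slip plane uses the buoyant unit weight γ' = γ_sat − γ_w while the driving shear stress uses γ_sat:
FS = [c' + γ' z cos²β tanφ'] / [γ_sat z sinβ cosβ]
(For c' = 0 this reduces to FS = (γ'/γ_sat)·tanφ'/tanβ.)
γ' = 19.6 − 9.81 = 9.79 kN/m³
Numerator = 0.0 + 9.79·3.5·cos²10.5°·tan30.8° = 0.0 + 9.79·3.5·0.9668·0.5961 = 19.748 kPa
Denominator = 19.6·3.5·sin10.5°·cos10.5° = 19.6·3.5·0.1822·0.9833 = 12.292 kPa
FS = 19.748 / 12.292 = 1.607

FS = 1.61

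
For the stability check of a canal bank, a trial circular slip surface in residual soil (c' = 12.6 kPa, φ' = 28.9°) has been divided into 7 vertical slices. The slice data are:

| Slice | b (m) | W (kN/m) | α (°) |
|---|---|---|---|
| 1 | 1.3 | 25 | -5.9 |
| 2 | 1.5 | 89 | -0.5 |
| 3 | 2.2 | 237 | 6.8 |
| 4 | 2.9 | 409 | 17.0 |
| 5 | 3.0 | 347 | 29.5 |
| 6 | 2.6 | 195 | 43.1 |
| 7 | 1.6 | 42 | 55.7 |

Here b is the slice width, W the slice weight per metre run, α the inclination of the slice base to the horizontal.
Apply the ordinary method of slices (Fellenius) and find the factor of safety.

FS = 1.85

Ordinary method of slices: FS = Σ[c'·Δl_i + (W_i cosα_i)·tanφ'] / Σ W_i sinα_i, with Δl_i = b_i / cosα_i.
Slice 1: Δl = 1.3/cos(-5.9°) = 1.307 m; N'_1 = 25·cos(-5.9°) = 24.9; c'Δl = 16.47; W sinα = -2.6
Slice 2: Δl = 1.5/cos(-0.5°) = 1.500 m; N'_2 = 89·cos(-0.5°) = 89.0; c'Δl = 18.90; W sinα = -0.8
Slice 3: Δl = 2.2/cos6.8° = 2.216 m; N'_3 = 237·cos6.8° = 235.3; c'Δl = 27.92; W sinα = 28.1
Slice 4: Δl = 2.9/cos17.0° = 3.033 m; N'_4 = 409·cos17.0° = 391.1; c'Δl = 38.21; W sinα = 119.6
Slice 5: Δl = 3.0/cos29.5° = 3.447 m; N'_5 = 347·cos29.5° = 302.0; c'Δl = 43.43; W sinα = 170.9
Slice 6: Δl = 2.6/cos43.1° = 3.561 m; N'_6 = 195·cos43.1° = 142.4; c'Δl = 44.87; W sinα = 133.2
Slice 7: Δl = 1.6/cos55.7° = 2.839 m; N'_7 = 42·cos55.7° = 23.7; c'Δl = 35.77; W sinα = 34.7
Σc'Δl = 225.6 kN/m; ΣN' = 1208.4 kN/m; ΣW sinα = 483.1 kN/m
Resisting = 225.6 + 1208.4·tan28.9° = 225.6 + 667.1 = 892.6 kN/m
FS = 892.6 / 483.1 = 1.848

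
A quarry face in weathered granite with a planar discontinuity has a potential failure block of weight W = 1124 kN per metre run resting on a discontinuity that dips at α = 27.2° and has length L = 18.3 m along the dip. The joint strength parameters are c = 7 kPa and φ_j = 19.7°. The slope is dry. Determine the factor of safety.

FS = 0.95

Resolving the block weight along and normal to the plane and applying the Mohr–Coulomb strength on the joint:
N' = W cosα = 1124·cos27.2° = 999.7 kN/m
Driving force T = W sinα = 1124·sin27.2° = 513.8 kN/m
Resisting force R = c·L + N'·tanφ_j = 7·18.3 + 999.7·tan19.7° = 128.1 + 357.9 = 486.0 kN/m
FS = R / T = 486.0 / 513.8 = 0.946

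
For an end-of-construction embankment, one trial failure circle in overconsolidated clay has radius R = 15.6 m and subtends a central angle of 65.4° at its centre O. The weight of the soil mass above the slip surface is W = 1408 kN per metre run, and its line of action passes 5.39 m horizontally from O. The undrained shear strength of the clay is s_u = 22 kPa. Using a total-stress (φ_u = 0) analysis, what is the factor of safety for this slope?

FS = 0.81

Taking moments about the centre O, the resisting moment is provided by the undrained shear strength acting along the arc:
Arc length L_a = R·θ = 15.6·(65.4°·π/180) = 15.6·1.1414 = 17.81 m
M_R = s_u·L_a·R = 22·17.81·15.6 = 6111.2 kN·m/m
M_D = W·d = 1408·5.39 = 7589.1 kN·m/m
FS = M_R / M_D = 6111.2 / 7589.1 = 0.805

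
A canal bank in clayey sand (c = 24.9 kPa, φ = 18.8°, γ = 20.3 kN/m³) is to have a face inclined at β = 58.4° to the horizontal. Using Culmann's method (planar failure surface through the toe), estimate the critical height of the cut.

Culmann's analysis gives the critical failure plane at α_cr = (β + φ)/2 = (58.4 + 18.8)/2 = 38.6°, and the critical height
H_c = (4c/γ) · sinβ cosφ / [1 − cos(β − φ)]
    = (4·24.9/20.3) · sin58.4°·cos18.8° / [1 − cos(39.6°)]
    = 4.906 · 0.8517·0.9466 / [1 − 0.7705]
    = 4.906 · 0.8063 / 0.2295
    = 17.24 m

H_c = 17.24 m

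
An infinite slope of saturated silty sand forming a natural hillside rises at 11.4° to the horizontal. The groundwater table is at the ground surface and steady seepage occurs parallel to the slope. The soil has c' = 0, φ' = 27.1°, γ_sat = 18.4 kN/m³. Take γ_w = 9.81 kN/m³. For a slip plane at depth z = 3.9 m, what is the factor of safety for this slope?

FS = 1.18

With seepage parallel to the slope and the water table at the surface, the effective normal stress on the slip plane uses the buoyant unit weight γ' = γ_sat − γ_w while the driving shear stress uses γ_sat:
FS = [c' + γ' z cos²β tanφ'] / [γ_sat z sinβ cosβ]
(For c' = 0 this reduces to FS = (γ'/γ_sat)·tanφ'/tanβ.)
γ' = 18.4 − 9.81 = 8.59 kN/m³
Numerator = 0.0 + 8.59·3.9·cos²11.4°·tan27.1° = 0.0 + 8.59·3.9·0.9609·0.5117 = 16.474 kPa
Denominator = 18.4·3.9·sin11.4°·cos11.4° = 18.4·3.9·0.1977·0.9803 = 13.904 kPa
FS = 16.474 / 13.904 = 1.185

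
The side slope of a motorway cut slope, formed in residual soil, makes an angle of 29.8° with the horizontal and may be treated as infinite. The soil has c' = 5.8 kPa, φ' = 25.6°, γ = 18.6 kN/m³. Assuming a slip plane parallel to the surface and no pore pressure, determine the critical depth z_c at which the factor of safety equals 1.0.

Setting FS = 1.00 in FS = [c' + γz cos²β tanφ'] / [γz sinβ cosβ] and solving for z:
z = c' / [γ cosβ (FS·sinβ − cosβ·tanφ')]
  = 5.8 / [18.6·cos29.8°·(1.00·sin29.8° − cos29.8°·tan25.6°)]
  = 5.8 / [18.6·0.8678·(1.00·0.4970 − 0.8678·0.4791)]
  = 5.8 / 1.3108 = 4.425 m

z_c = 4.42 m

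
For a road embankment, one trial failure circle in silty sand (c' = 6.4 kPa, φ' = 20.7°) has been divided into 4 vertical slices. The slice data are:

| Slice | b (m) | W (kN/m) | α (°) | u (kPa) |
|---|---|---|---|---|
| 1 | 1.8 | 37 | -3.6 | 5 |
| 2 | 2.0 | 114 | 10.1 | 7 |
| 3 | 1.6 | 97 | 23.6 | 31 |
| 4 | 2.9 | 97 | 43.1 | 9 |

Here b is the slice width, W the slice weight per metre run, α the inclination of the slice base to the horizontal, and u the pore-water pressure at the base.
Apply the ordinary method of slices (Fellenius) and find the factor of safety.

FS = 1.10

Ordinary method of slices: FS = Σ[c'·Δl_i + (W_i cosα_i − u_i·Δl_i)·tanφ'] / Σ W_i sinα_i, with Δl_i = b_i / cosα_i.
Slice 1: Δl = 1.8/cos(-3.6°) = 1.804 m; N'_1 = 37·cos(-3.6°) − 5·1.804 = 27.9; c'Δl = 11.54; W sinα = -2.3
Slice 2: Δl = 2.0/cos10.1° = 2.031 m; N'_2 = 114·cos10.1° − 7·2.031 = 98.0; c'Δl = 13.00; W sinα = 20.0
Slice 3: Δl = 1.6/cos23.6° = 1.746 m; N'_3 = 97·cos23.6° − 31·1.746 = 34.8; c'Δl = 11.17; W sinα = 38.8
Slice 4: Δl = 2.9/cos43.1° = 3.972 m; N'_4 = 97·cos43.1° − 9·3.972 = 35.1; c'Δl = 25.42; W sinα = 66.3
Σc'Δl = 61.1 kN/m; ΣN' = 195.8 kN/m; ΣW sinα = 122.8 kN/m
Resisting = 61.1 + 195.8·tan20.7° = 61.1 + 74.0 = 135.1 kN/m
FS = 135.1 / 122.8 = 1.100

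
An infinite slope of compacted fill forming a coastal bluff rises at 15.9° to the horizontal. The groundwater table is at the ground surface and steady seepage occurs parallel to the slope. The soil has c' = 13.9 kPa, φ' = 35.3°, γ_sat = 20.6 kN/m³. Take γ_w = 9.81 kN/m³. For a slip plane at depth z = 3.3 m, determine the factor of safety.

With seepage parallel to the slope and the water table at the surface, the effective normal stress on the slip plane uses the buoyant unit weight γ' = γ_sat − γ_w while the driving shear stress uses γ_sat:
FS = [c' + γ' z cos²β tanφ'] / [γ_sat z sinβ cosβ]
γ' = 20.6 − 9.81 = 10.79 kN/m³
Numerator = 13.9 + 10.79·3.3·cos²15.9°·tan35.3° = 13.9 + 10.79·3.3·0.9249·0.7080 = 37.219 kPa
Denominator = 20.6·3.3·sin15.9°·cos15.9° = 20.6·3.3·0.2740·0.9617 = 17.911 kPa
FS = 37.219 / 17.911 = 2.078

FS = 2.08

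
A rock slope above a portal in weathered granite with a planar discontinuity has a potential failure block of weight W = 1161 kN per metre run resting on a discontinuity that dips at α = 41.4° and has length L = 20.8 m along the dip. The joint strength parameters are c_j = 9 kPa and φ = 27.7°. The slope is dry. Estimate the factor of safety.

Resolving the block weight along and normal to the plane and applying the Mohr–Coulomb strength on the joint:
N' = W cosα = 1161·cos41.4° = 870.9 kN/m
Driving force T = W sinα = 1161·sin41.4° = 767.8 kN/m
Resisting force R = c_j·L + N'·tanφ = 9·20.8 + 870.9·tan27.7° = 187.2 + 457.2 = 644.4 kN/m
FS = R / T = 644.4 / 767.8 = 0.839

FS = 0.84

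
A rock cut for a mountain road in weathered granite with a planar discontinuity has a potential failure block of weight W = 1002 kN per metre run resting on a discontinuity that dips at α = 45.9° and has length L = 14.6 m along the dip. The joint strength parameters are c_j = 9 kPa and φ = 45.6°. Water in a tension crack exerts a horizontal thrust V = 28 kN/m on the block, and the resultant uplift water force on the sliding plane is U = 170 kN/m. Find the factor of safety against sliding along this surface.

FS = 0.88

Resolving the block weight along and normal to the plane and applying the Mohr–Coulomb strength on the joint:
N' = W cosα − U − V sinα = 1002·cos45.9° − 170 − 28·sin45.9° = 507.2 kN/m
Driving force T = W sinα + V cosα = 1002·sin45.9° + 28·cos45.9° = 739.0 kN/m
Resisting force R = c_j·L + N'·tanφ = 9·14.6 + 507.2·tan45.6° = 131.4 + 517.9 = 649.3 kN/m
FS = R / T = 649.3 / 739.0 = 0.879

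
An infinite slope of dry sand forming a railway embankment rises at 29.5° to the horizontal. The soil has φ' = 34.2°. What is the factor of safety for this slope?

FS = 1.20

For a dry cohesionless infinite slope the factor of safety is FS = tanφ' / tanβ.
FS = tan34.2° / tan29.5° = 0.6796 / 0.5658 = 1.201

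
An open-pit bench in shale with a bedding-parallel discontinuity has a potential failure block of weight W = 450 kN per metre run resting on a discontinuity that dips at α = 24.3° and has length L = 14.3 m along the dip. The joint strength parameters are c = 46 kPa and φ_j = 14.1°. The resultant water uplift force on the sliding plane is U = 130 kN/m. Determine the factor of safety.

Resolving the block weight along and normal to the plane and applying the Mohr–Coulomb strength on the joint:
N' = W cosα − U = 450·cos24.3° − 130 = 280.1 kN/m
Driving force T = W sinα = 450·sin24.3° = 185.2 kN/m
Resisting force R = c·L + N'·tanφ_j = 46·14.3 + 280.1·tan14.1° = 657.8 + 70.4 = 728.2 kN/m
FS = R / T = 728.2 / 185.2 = 3.932

FS = 3.93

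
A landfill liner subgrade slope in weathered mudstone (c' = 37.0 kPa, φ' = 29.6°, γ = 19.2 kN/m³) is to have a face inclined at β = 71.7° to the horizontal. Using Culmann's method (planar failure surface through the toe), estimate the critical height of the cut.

H_c = 24.66 m

Culmann's analysis gives the critical failure plane at α_cr = (β + φ')/2 = (71.7 + 29.6)/2 = 50.7°, and the critical height
H_c = (4c'/γ) · sinβ cosφ' / [1 − cos(β − φ')]
    = (4·37.0/19.2) · sin71.7°·cos29.6° / [1 − cos(42.1°)]
    = 7.708 · 0.9494·0.8695 / [1 − 0.7420]
    = 7.708 · 0.8255 / 0.2580
    = 24.66 m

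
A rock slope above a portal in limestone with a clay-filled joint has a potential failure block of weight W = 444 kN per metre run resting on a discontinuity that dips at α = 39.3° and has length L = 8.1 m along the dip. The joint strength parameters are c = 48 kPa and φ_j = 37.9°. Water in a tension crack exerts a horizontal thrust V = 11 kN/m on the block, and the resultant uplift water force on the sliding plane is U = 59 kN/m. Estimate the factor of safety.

Resolving the block weight along and normal to the plane and applying the Mohr–Coulomb strength on the joint:
N' = W cosα − U − V sinα = 444·cos39.3° − 59 − 11·sin39.3° = 277.6 kN/m
Driving force T = W sinα + V cosα = 444·sin39.3° + 11·cos39.3° = 289.7 kN/m
Resisting force R = c·L + N'·tanφ_j = 48·8.1 + 277.6·tan37.9° = 388.8 + 216.1 = 604.9 kN/m
FS = R / T = 604.9 / 289.7 = 2.088

FS = 2.09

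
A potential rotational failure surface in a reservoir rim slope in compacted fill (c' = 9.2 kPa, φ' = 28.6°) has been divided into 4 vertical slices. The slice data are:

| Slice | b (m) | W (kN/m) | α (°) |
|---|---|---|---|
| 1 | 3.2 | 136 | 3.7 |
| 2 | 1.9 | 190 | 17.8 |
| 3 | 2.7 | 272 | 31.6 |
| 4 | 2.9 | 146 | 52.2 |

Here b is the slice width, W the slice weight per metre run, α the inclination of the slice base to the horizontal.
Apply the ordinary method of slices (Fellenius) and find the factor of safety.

FS = 1.44

Ordinary method of slices: FS = Σ[c'·Δl_i + (W_i cosα_i)·tanφ'] / Σ W_i sinα_i, with Δl_i = b_i / cosα_i.
Slice 1: Δl = 3.2/cos3.7° = 3.207 m; N'_1 = 136·cos3.7° = 135.7; c'Δl = 29.50; W sinα = 8.8
Slice 2: Δl = 1.9/cos17.8° = 1.996 m; N'_2 = 190·cos17.8° = 180.9; c'Δl = 18.36; W sinα = 58.1
Slice 3: Δl = 2.7/cos31.6° = 3.170 m; N'_3 = 272·cos31.6° = 231.7; c'Δl = 29.16; W sinα = 142.5
Slice 4: Δl = 2.9/cos52.2° = 4.732 m; N'_4 = 146·cos52.2° = 89.5; c'Δl = 43.53; W sinα = 115.4
Σc'Δl = 120.6 kN/m; ΣN' = 637.8 kN/m; ΣW sinα = 324.7 kN/m
Resisting = 120.6 + 637.8·tan28.6° = 120.6 + 347.7 = 468.3 kN/m
FS = 468.3 / 324.7 = 1.442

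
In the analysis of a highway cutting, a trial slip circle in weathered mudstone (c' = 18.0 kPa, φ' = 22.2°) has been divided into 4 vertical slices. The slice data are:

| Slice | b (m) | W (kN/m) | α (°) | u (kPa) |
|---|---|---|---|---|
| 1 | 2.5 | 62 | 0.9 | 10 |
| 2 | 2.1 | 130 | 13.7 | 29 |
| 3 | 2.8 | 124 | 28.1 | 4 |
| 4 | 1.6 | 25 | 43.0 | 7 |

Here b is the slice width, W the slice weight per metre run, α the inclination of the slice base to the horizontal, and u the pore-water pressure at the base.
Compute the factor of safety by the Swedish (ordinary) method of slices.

FS = 2.45

Ordinary method of slices: FS = Σ[c'·Δl_i + (W_i cosα_i − u_i·Δl_i)·tanφ'] / Σ W_i sinα_i, with Δl_i = b_i / cosα_i.
Slice 1: Δl = 2.5/cos0.9° = 2.500 m; N'_1 = 62·cos0.9° − 10·2.500 = 37.0; c'Δl = 45.01; W sinα = 1.0
Slice 2: Δl = 2.1/cos13.7° = 2.161 m; N'_2 = 130·cos13.7° − 29·2.161 = 63.6; c'Δl = 38.91; W sinα = 30.8
Slice 3: Δl = 2.8/cos28.1° = 3.174 m; N'_3 = 124·cos28.1° − 4·3.174 = 96.7; c'Δl = 57.13; W sinα = 58.4
Slice 4: Δl = 1.6/cos43.0° = 2.188 m; N'_4 = 25·cos43.0° − 7·2.188 = 3.0; c'Δl = 39.38; W sinα = 17.0
Σc'Δl = 180.4 kN/m; ΣN' = 200.3 kN/m; ΣW sinα = 107.2 kN/m
Resisting = 180.4 + 200.3·tan22.2° = 180.4 + 81.7 = 262.2 kN/m
FS = 262.2 / 107.2 = 2.445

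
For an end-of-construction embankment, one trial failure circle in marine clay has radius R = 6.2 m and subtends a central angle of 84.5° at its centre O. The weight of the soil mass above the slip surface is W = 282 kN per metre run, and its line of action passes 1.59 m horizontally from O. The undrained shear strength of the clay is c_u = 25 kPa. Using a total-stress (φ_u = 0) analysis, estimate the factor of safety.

FS = 3.16

Taking moments about the centre O, the resisting moment is provided by the undrained shear strength acting along the arc:
Arc length L_a = R·θ = 6.2·(84.5°·π/180) = 6.2·1.4748 = 9.14 m
M_R = c_u·L_a·R = 25·9.14·6.2 = 1417.3 kN·m/m
M_D = W·d = 282·1.59 = 448.4 kN·m/m
FS = M_R / M_D = 1417.3 / 448.4 = 3.161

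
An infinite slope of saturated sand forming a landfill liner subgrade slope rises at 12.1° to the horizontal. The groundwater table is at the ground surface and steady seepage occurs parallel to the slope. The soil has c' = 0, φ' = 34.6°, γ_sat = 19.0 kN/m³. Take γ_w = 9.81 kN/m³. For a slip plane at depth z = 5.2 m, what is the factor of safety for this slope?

With seepage parallel to the slope and the water table at the surface, the effective normal stress on the slip plane uses the buoyant unit weight γ' = γ_sat − γ_w while the driving shear stress uses γ_sat:
FS = [c' + γ' z cos²β tanφ'] / [γ_sat z sinβ cosβ]
(For c' = 0 this reduces to FS = (γ'/γ_sat)·tanφ'/tanβ.)
γ' = 19.0 − 9.81 = 9.19 kN/m³
Numerator = 0.0 + 9.19·5.2·cos²12.1°·tan34.6° = 0.0 + 9.19·5.2·0.9561·0.6899 = 31.518 kPa
Denominator = 19.0·5.2·sin12.1°·cos12.1° = 19.0·5.2·0.2096·0.9778 = 20.250 kPa
FS = 31.518 / 20.250 = 1.556

FS = 1.56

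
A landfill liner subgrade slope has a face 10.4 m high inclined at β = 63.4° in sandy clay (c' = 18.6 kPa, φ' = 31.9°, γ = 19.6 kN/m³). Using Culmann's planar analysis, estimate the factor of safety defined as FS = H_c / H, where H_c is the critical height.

FS = 1.88

H_c = (4c'/γ) · sinβ cosφ' / [1 − cos(β − φ')]
    = (4·18.6/19.6) · sin63.4°·cos31.9° / [1 − cos31.5°]
    = 3.796 · 0.7591 / 0.1474 = 19.55 m
FS = H_c / H = 19.55 / 10.4 = 1.880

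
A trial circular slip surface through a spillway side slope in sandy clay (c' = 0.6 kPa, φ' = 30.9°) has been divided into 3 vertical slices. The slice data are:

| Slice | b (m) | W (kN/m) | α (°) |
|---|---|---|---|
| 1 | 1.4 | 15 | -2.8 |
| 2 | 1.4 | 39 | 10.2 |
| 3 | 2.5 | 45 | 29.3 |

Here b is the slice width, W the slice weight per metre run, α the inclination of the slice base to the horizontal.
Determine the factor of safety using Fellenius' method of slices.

FS = 2.09

Ordinary method of slices: FS = Σ[c'·Δl_i + (W_i cosα_i)·tanφ'] / Σ W_i sinα_i, with Δl_i = b_i / cosα_i.
Slice 1: Δl = 1.4/cos(-2.8°) = 1.402 m; N'_1 = 15·cos(-2.8°) = 15.0; c'Δl = 0.84; W sinα = -0.7
Slice 2: Δl = 1.4/cos10.2° = 1.422 m; N'_2 = 39·cos10.2° = 38.4; c'Δl = 0.85; W sinα = 6.9
Slice 3: Δl = 2.5/cos29.3° = 2.867 m; N'_3 = 45·cos29.3° = 39.2; c'Δl = 1.72; W sinα = 22.0
Σc'Δl = 3.4 kN/m; ΣN' = 92.6 kN/m; ΣW sinα = 28.2 kN/m
Resisting = 3.4 + 92.6·tan30.9° = 3.4 + 55.4 = 58.8 kN/m
FS = 58.8 / 28.2 = 2.087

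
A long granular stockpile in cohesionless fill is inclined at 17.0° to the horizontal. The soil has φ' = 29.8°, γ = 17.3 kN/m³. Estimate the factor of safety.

For a dry cohesionless infinite slope the factor of safety is FS = tanφ' / tanβ.
FS = tan29.8° / tan17.0° = 0.5727 / 0.3057 = 1.873

FS = 1.87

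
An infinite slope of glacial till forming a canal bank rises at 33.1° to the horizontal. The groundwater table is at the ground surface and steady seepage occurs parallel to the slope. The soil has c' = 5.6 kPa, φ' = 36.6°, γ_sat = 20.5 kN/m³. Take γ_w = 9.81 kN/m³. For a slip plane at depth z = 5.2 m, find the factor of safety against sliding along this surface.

With seepage parallel to the slope and the water table at the surface, the effective normal stress on the slip plane uses the buoyant unit weight γ' = γ_sat − γ_w while the driving shear stress uses γ_sat:
FS = [c' + γ' z cos²β tanφ'] / [γ_sat z sinβ cosβ]
γ' = 20.5 − 9.81 = 10.69 kN/m³
Numerator = 5.6 + 10.69·5.2·cos²33.1°·tan36.6° = 5.6 + 10.69·5.2·0.7018·0.7427 = 34.571 kPa
Denominator = 20.5·5.2·sin33.1°·cos33.1° = 20.5·5.2·0.5461·0.8377 = 48.767 kPa
FS = 34.571 / 48.767 = 0.709

FS = 0.71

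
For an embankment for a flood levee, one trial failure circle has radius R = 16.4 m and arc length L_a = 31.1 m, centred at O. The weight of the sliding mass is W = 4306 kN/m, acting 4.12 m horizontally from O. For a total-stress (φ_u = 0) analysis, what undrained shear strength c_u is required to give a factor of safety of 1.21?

c_u = 42.1 kPa

FS = c_u·L_a·R / (W·d), so c_u = FS·W·d / (L_a·R).
c_u = 1.21·4306·4.12 / (31.10·16.4) = 21466.3 / 510.04 = 42.09 kPa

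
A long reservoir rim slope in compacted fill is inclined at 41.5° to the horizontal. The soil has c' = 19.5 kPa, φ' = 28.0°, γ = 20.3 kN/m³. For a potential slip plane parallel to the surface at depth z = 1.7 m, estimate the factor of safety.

FS = 1.74

For an infinite slope with a slip plane parallel to the surface (no pore pressure): FS = [c' + γz cos²β tanφ'] / [γz sinβ cosβ].
γz = 20.3·1.7 = 34.51 kN/m²
Numerator = 19.5 + 34.51·cos²41.5°·tan28.0° = 19.5 + 34.51·0.5609·0.5317 = 29.793 kPa
Denominator = 34.51·sin41.5°·cos41.5° = 34.51·0.6626·0.7490 = 17.126 kPa
FS = 29.793 / 17.126 = 1.740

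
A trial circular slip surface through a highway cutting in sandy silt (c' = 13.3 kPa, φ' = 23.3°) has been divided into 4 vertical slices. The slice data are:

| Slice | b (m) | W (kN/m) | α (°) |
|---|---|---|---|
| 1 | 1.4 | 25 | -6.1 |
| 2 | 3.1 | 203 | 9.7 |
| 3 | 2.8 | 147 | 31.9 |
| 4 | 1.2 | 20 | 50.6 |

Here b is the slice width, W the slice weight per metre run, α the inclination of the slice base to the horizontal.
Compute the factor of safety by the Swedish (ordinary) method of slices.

FS = 2.29

Ordinary method of slices: FS = Σ[c'·Δl_i + (W_i cosα_i)·tanφ'] / Σ W_i sinα_i, with Δl_i = b_i / cosα_i.
Slice 1: Δl = 1.4/cos(-6.1°) = 1.408 m; N'_1 = 25·cos(-6.1°) = 24.9; c'Δl = 18.73; W sinα = -2.7
Slice 2: Δl = 3.1/cos9.7° = 3.145 m; N'_2 = 203·cos9.7° = 200.1; c'Δl = 41.83; W sinα = 34.2
Slice 3: Δl = 2.8/cos31.9° = 3.298 m; N'_3 = 147·cos31.9° = 124.8; c'Δl = 43.86; W sinα = 77.7
Slice 4: Δl = 1.2/cos50.6° = 1.891 m; N'_4 = 20·cos50.6° = 12.7; c'Δl = 25.14; W sinα = 15.5
Σc'Δl = 129.6 kN/m; ΣN' = 362.4 kN/m; ΣW sinα = 124.7 kN/m
Resisting = 129.6 + 362.4·tan23.3° = 129.6 + 156.1 = 285.7 kN/m
FS = 285.7 / 124.7 = 2.291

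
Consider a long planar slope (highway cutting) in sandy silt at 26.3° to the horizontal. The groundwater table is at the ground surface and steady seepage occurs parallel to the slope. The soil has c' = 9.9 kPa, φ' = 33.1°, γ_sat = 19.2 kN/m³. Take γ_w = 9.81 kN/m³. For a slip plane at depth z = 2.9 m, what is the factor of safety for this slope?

FS = 1.09

With seepage parallel to the slope and the water table at the surface, the effective normal stress on the slip plane uses the buoyant unit weight γ' = γ_sat − γ_w while the driving shear stress uses γ_sat:
FS = [c' + γ' z cos²β tanφ'] / [γ_sat z sinβ cosβ]
γ' = 19.2 − 9.81 = 9.39 kN/m³
Numerator = 9.9 + 9.39·2.9·cos²26.3°·tan33.1° = 9.9 + 9.39·2.9·0.8037·0.6519 = 24.167 kPa
Denominator = 19.2·2.9·sin26.3°·cos26.3° = 19.2·2.9·0.4431·0.8965 = 22.117 kPa
FS = 24.167 / 22.117 = 1.093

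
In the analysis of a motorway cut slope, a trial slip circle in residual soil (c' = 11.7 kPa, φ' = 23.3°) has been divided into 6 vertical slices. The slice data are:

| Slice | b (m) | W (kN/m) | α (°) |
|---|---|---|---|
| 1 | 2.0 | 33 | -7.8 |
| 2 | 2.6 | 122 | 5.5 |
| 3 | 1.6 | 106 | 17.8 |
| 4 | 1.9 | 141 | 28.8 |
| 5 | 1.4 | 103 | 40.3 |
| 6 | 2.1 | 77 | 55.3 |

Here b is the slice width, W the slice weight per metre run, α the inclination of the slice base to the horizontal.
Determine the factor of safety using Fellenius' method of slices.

Ordinary method of slices: FS = Σ[c'·Δl_i + (W_i cosα_i)·tanφ'] / Σ W_i sinα_i, with Δl_i = b_i / cosα_i.
Slice 1: Δl = 2.0/cos(-7.8°) = 2.019 m; N'_1 = 33·cos(-7.8°) = 32.7; c'Δl = 23.62; W sinα = -4.5
Slice 2: Δl = 2.6/cos5.5° = 2.612 m; N'_2 = 122·cos5.5° = 121.4; c'Δl = 30.56; W sinα = 11.7
Slice 3: Δl = 1.6/cos17.8° = 1.680 m; N'_3 = 106·cos17.8° = 100.9; c'Δl = 19.66; W sinα = 32.4
Slice 4: Δl = 1.9/cos28.8° = 2.168 m; N'_4 = 141·cos28.8° = 123.6; c'Δl = 25.37; W sinα = 67.9
Slice 5: Δl = 1.4/cos40.3° = 1.836 m; N'_5 = 103·cos40.3° = 78.6; c'Δl = 21.48; W sinα = 66.6
Slice 6: Δl = 2.1/cos55.3° = 3.689 m; N'_6 = 77·cos55.3° = 43.8; c'Δl = 43.16; W sinα = 63.3
Σc'Δl = 163.8 kN/m; ΣN' = 501.0 kN/m; ΣW sinα = 237.5 kN/m
Resisting = 163.8 + 501.0·tan23.3° = 163.8 + 215.8 = 379.6 kN/m
FS = 379.6 / 237.5 = 1.599

FS = 1.60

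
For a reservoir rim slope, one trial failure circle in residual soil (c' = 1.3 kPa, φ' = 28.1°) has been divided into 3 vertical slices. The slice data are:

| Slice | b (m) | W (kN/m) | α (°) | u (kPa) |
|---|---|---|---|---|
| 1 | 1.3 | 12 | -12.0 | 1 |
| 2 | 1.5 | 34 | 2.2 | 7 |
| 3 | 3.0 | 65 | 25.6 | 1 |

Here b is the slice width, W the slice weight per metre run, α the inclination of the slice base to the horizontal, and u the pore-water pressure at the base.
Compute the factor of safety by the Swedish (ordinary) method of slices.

Ordinary method of slices: FS = Σ[c'·Δl_i + (W_i cosα_i − u_i·Δl_i)·tanφ'] / Σ W_i sinα_i, with Δl_i = b_i / cosα_i.
Slice 1: Δl = 1.3/cos(-12.0°) = 1.329 m; N'_1 = 12·cos(-12.0°) − 1·1.329 = 10.4; c'Δl = 1.73; W sinα = -2.5
Slice 2: Δl = 1.5/cos2.2° = 1.501 m; N'_2 = 34·cos2.2° − 7·1.501 = 23.5; c'Δl = 1.95; W sinα = 1.3
Slice 3: Δl = 3.0/cos25.6° = 3.327 m; N'_3 = 65·cos25.6° − 1·3.327 = 55.3; c'Δl = 4.32; W sinα = 28.1
Σc'Δl = 8.0 kN/m; ΣN' = 89.2 kN/m; ΣW sinα = 26.9 kN/m
Resisting = 8.0 + 89.2·tan28.1° = 8.0 + 47.6 = 55.6 kN/m
FS = 55.6 / 26.9 = 2.068

FS = 2.07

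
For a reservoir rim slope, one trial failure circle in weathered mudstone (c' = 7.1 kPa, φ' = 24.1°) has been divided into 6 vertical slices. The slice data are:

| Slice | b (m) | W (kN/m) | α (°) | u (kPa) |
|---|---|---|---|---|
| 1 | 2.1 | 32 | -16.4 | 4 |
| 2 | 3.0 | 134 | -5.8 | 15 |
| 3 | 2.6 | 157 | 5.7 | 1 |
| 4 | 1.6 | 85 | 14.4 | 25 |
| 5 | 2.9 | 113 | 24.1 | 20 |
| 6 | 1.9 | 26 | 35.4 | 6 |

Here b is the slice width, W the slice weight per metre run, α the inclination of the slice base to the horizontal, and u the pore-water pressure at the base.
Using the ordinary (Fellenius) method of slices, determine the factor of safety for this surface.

FS = 3.50

Ordinary method of slices: FS = Σ[c'·Δl_i + (W_i cosα_i − u_i·Δl_i)·tanφ'] / Σ W_i sinα_i, with Δl_i = b_i / cosα_i.
Slice 1: Δl = 2.1/cos(-16.4°) = 2.189 m; N'_1 = 32·cos(-16.4°) − 4·2.189 = 21.9; c'Δl = 15.54; W sinα = -9.0
Slice 2: Δl = 3.0/cos(-5.8°) = 3.015 m; N'_2 = 134·cos(-5.8°) − 15·3.015 = 88.1; c'Δl = 21.41; W sinα = -13.5
Slice 3: Δl = 2.6/cos5.7° = 2.613 m; N'_3 = 157·cos5.7° − 1·2.613 = 153.6; c'Δl = 18.55; W sinα = 15.6
Slice 4: Δl = 1.6/cos14.4° = 1.652 m; N'_4 = 85·cos14.4° − 25·1.652 = 41.0; c'Δl = 11.73; W sinα = 21.1
Slice 5: Δl = 2.9/cos24.1° = 3.177 m; N'_5 = 113·cos24.1° − 20·3.177 = 39.6; c'Δl = 22.56; W sinα = 46.1
Slice 6: Δl = 1.9/cos35.4° = 2.331 m; N'_6 = 26·cos35.4° − 6·2.331 = 7.2; c'Δl = 16.55; W sinα = 15.1
Σc'Δl = 106.3 kN/m; ΣN' = 351.5 kN/m; ΣW sinα = 75.4 kN/m
Resisting = 106.3 + 351.5·tan24.1° = 106.3 + 157.2 = 263.6 kN/m
FS = 263.6 / 75.4 = 3.498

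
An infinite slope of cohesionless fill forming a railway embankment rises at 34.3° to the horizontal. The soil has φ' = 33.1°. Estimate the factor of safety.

FS = 0.96

For a dry cohesionless infinite slope the factor of safety is FS = tanφ' / tanβ.
FS = tan33.1° / tan34.3° = 0.6519 / 0.6822 = 0.956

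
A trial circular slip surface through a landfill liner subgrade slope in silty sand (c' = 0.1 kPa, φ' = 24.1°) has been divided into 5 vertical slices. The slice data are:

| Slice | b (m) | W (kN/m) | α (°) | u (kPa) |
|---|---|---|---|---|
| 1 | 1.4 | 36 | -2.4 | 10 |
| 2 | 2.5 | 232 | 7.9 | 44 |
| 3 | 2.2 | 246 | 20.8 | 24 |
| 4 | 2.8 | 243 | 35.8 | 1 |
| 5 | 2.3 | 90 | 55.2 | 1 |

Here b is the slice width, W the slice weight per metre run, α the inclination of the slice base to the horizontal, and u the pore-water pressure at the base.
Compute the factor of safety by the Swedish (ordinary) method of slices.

FS = 0.75

Ordinary method of slices: FS = Σ[c'·Δl_i + (W_i cosα_i − u_i·Δl_i)·tanφ'] / Σ W_i sinα_i, with Δl_i = b_i / cosα_i.
Slice 1: Δl = 1.4/cos(-2.4°) = 1.401 m; N'_1 = 36·cos(-2.4°) − 10·1.401 = 22.0; c'Δl = 0.14; W sinα = -1.5
Slice 2: Δl = 2.5/cos7.9° = 2.524 m; N'_2 = 232·cos7.9° − 44·2.524 = 118.7; c'Δl = 0.25; W sinα = 31.9
Slice 3: Δl = 2.2/cos20.8° = 2.353 m; N'_3 = 246·cos20.8° − 24·2.353 = 173.5; c'Δl = 0.24; W sinα = 87.4
Slice 4: Δl = 2.8/cos35.8° = 3.452 m; N'_4 = 243·cos35.8° − 1·3.452 = 193.6; c'Δl = 0.35; W sinα = 142.1
Slice 5: Δl = 2.3/cos55.2° = 4.030 m; N'_5 = 90·cos55.2° − 1·4.030 = 47.3; c'Δl = 0.40; W sinα = 73.9
Σc'Δl = 1.4 kN/m; ΣN' = 555.2 kN/m; ΣW sinα = 333.8 kN/m
Resisting = 1.4 + 555.2·tan24.1° = 1.4 + 248.3 = 249.7 kN/m
FS = 249.7 / 333.8 = 0.748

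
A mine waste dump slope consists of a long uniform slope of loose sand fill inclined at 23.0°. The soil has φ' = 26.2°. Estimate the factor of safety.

FS = 1.16

For a dry cohesionless infinite slope the factor of safety is FS = tanφ' / tanβ.
FS = tan26.2° / tan23.0° = 0.4921 / 0.4245 = 1.159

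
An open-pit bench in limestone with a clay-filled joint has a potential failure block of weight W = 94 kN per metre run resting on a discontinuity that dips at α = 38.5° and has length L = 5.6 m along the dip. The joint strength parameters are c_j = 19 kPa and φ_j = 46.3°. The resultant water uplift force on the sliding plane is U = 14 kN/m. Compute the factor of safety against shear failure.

Resolving the block weight along and normal to the plane and applying the Mohr–Coulomb strength on the joint:
N' = W cosα − U = 94·cos38.5° − 14 = 59.6 kN/m
Driving force T = W sinα = 94·sin38.5° = 58.5 kN/m
Resisting force R = c_j·L + N'·tanφ_j = 19·5.6 + 59.6·tan46.3° = 106.4 + 62.3 = 168.7 kN/m
FS = R / T = 168.7 / 58.5 = 2.883

FS = 2.88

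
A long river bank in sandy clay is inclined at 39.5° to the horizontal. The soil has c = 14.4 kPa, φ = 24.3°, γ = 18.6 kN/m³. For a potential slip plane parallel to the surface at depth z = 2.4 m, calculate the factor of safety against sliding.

For an infinite slope with a slip plane parallel to the surface (no pore pressure): FS = [c + γz cos²β tanφ] / [γz sinβ cosβ].
γz = 18.6·2.4 = 44.64 kN/m²
Numerator = 14.4 + 44.64·cos²39.5°·tan24.3° = 14.4 + 44.64·0.5954·0.4515 = 26.401 kPa
Denominator = 44.64·sin39.5°·cos39.5° = 44.64·0.6361·0.7716 = 21.910 kPa
FS = 26.401 / 21.910 = 1.205

FS = 1.20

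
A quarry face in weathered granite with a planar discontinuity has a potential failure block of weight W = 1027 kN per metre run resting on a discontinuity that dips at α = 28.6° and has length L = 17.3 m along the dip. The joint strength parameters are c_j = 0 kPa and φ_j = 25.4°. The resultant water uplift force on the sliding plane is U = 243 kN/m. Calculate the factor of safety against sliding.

FS = 0.64

Resolving the block weight along and normal to the plane and applying the Mohr–Coulomb strength on the joint:
N' = W cosα − U = 1027·cos28.6° − 243 = 658.7 kN/m
Driving force T = W sinα = 1027·sin28.6° = 491.6 kN/m
Resisting force R = c_j·L + N'·tanφ_j = 0·17.3 + 658.7·tan25.4° = 0.0 + 312.8 = 312.8 kN/m
FS = R / T = 312.8 / 491.6 = 0.636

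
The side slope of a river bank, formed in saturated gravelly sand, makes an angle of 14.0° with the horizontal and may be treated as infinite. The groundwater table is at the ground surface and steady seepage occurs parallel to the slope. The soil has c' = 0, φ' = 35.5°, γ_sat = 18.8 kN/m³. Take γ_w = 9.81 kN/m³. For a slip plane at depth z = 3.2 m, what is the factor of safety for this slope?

With seepage parallel to the slope and the water table at the surface, the effective normal stress on the slip plane uses the buoyant unit weight γ' = γ_sat − γ_w while the driving shear stress uses γ_sat:
FS = [c' + γ' z cos²β tanφ'] / [γ_sat z sinβ cosβ]
(For c' = 0 this reduces to FS = (γ'/γ_sat)·tanφ'/tanβ.)
γ' = 18.8 − 9.81 = 8.99 kN/m³
Numerator = 0.0 + 8.99·3.2·cos²14.0°·tan35.5° = 0.0 + 8.99·3.2·0.9415·0.7133 = 19.319 kPa
Denominator = 18.8·3.2·sin14.0°·cos14.0° = 18.8·3.2·0.2419·0.9703 = 14.122 kPa
FS = 19.319 / 14.122 = 1.368

FS = 1.37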